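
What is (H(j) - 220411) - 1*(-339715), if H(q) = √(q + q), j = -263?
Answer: 119304 + I*√526 ≈ 1.193e+5 + 22.935*I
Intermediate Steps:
H(q) = √2*√q (H(q) = √(2*q) = √2*√q)
(H(j) - 220411) - 1*(-339715) = (√2*√(-263) - 220411) - 1*(-339715) = (√2*(I*√263) - 220411) + 339715 = (I*√526 - 220411) + 339715 = (-220411 + I*√526) + 339715 = 119304 + I*√526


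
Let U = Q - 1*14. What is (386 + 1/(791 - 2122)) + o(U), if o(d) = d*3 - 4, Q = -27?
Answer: 344728/1331 ≈ 259.00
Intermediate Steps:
U = -41 (U = -27 - 1*14 = -27 - 14 = -41)
o(d) = -4 + 3*d (o(d) = 3*d - 4 = -4 + 3*d)
(386 + 1/(791 - 2122)) + o(U) = (386 + 1/(791 - 2122)) + (-4 + 3*(-41)) = (386 + 1/(-1331)) + (-4 - 123) = (386 - 1/1331) - 127 = 513765/1331 - 127 = 344728/1331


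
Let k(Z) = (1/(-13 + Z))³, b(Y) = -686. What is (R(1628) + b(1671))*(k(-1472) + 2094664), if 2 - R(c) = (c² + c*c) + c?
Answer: -7275316715026989283384/654951825 ≈ -1.1108e+13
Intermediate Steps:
k(Z) = (-13 + Z)⁻³
R(c) = 2 - c - 2*c² (R(c) = 2 - ((c² + c*c) + c) = 2 - ((c² + c²) + c) = 2 - (2*c² + c) = 2 - (c + 2*c²) = 2 + (-c - 2*c²) = 2 - c - 2*c²)
(R(1628) + b(1671))*(k(-1472) + 2094664) = ((2 - 1*1628 - 2*1628²) - 686)*((-13 - 1472)⁻³ + 2094664) = ((2 - 1628 - 2*2650384) - 686)*((-1485)⁻³ + 2094664) = ((2 - 1628 - 5300768) - 686)*(-1/3274759125 + 2094664) = (-5302394 - 686)*(6859520047808999/3274759125) = -5303080*6859520047808999/3274759125 = -7275316715026989283384/654951825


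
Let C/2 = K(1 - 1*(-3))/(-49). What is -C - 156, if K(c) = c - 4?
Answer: -156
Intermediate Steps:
K(c) = -4 + c
C = 0 (C = 2*((-4 + (1 - 1*(-3)))/(-49)) = 2*((-4 + (1 + 3))*(-1/49)) = 2*((-4 + 4)*(-1/49)) = 2*(0*(-1/49)) = 2*0 = 0)
-C - 156 = -1*0 - 156 = 0 - 156 = -156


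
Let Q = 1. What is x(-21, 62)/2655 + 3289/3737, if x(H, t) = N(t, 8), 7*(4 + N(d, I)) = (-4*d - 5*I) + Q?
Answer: 190314/220483 ≈ 0.86317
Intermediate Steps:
N(d, I) = -27/7 - 5*I/7 - 4*d/7 (N(d, I) = -4 + ((-4*d - 5*I) + 1)/7 = -4 + ((-5*I - 4*d) + 1)/7 = -4 + (1 - 5*I - 4*d)/7 = -4 + (⅐ - 5*I/7 - 4*d/7) = -27/7 - 5*I/7 - 4*d/7)
x(H, t) = -67/7 - 4*t/7 (x(H, t) = -27/7 - 5/7*8 - 4*t/7 = -27/7 - 40/7 - 4*t/7 = -67/7 - 4*t/7)
x(-21, 62)/2655 + 3289/3737 = (-67/7 - 4/7*62)/2655 + 3289/3737 = (-67/7 - 248/7)*(1/2655) + 3289*(1/3737) = -45*1/2655 + 3289/3737 = -1/59 + 3289/3737 = 190314/220483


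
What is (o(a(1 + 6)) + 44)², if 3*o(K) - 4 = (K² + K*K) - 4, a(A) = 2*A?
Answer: 274576/9 ≈ 30508.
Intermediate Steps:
o(K) = 2*K²/3 (o(K) = 4/3 + ((K² + K*K) - 4)/3 = 4/3 + ((K² + K²) - 4)/3 = 4/3 + (2*K² - 4)/3 = 4/3 + (-4 + 2*K²)/3 = 4/3 + (-4/3 + 2*K²/3) = 2*K²/3)
(o(a(1 + 6)) + 44)² = (2*(2*(1 + 6))²/3 + 44)² = (2*(2*7)²/3 + 44)² = ((⅔)*14² + 44)² = ((⅔)*196 + 44)² = (392/3 + 44)² = (524/3)² = 274576/9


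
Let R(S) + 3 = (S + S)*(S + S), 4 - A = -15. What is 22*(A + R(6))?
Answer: 3520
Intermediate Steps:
A = 19 (A = 4 - 1*(-15) = 4 + 15 = 19)
R(S) = -3 + 4*S² (R(S) = -3 + (S + S)*(S + S) = -3 + (2*S)*(2*S) = -3 + 4*S²)
22*(A + R(6)) = 22*(19 + (-3 + 4*6²)) = 22*(19 + (-3 + 4*36)) = 22*(19 + (-3 + 144)) = 22*(19 + 141) = 22*160 = 3520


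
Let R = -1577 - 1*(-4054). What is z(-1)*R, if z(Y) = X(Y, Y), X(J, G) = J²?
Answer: 2477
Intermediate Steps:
z(Y) = Y²
R = 2477 (R = -1577 + 4054 = 2477)
z(-1)*R = (-1)²*2477 = 1*2477 = 2477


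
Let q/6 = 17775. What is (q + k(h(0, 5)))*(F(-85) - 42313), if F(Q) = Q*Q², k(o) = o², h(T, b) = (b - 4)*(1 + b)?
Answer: -70032744468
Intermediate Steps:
q = 106650 (q = 6*17775 = 106650)
h(T, b) = (1 + b)*(-4 + b) (h(T, b) = (-4 + b)*(1 + b) = (1 + b)*(-4 + b))
F(Q) = Q³
(q + k(h(0, 5)))*(F(-85) - 42313) = (106650 + (-4 + 5² - 3*5)²)*((-85)³ - 42313) = (106650 + (-4 + 25 - 15)²)*(-614125 - 42313) = (106650 + 6²)*(-656438) = (106650 + 36)*(-656438) = 106686*(-656438) = -70032744468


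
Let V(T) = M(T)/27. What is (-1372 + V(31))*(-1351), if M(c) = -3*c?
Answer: 16724029/9 ≈ 1.8582e+6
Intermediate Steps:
V(T) = -T/9 (V(T) = -3*T/27 = -3*T*(1/27) = -T/9)
(-1372 + V(31))*(-1351) = (-1372 - ⅑*31)*(-1351) = (-1372 - 31/9)*(-1351) = -12379/9*(-1351) = 16724029/9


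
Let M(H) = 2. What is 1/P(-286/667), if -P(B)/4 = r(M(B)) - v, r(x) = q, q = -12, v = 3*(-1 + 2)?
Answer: 1/60 ≈ 0.016667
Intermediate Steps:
v = 3 (v = 3*1 = 3)
r(x) = -12
P(B) = 60 (P(B) = -4*(-12 - 1*3) = -4*(-12 - 3) = -4*(-15) = 60)
1/P(-286/667) = 1/60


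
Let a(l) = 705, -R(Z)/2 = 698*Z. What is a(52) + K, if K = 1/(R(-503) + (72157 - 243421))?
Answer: 374301421/530924 ≈ 705.00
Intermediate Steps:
R(Z) = -1396*Z
K = 1/530924 (K = 1/(-1396*(-503) + (72157 - 243421)) = 1/(702188 - 171264) = 1/530924 ≈ 1.8835e-6)
a(52) + K = 705 + 1/530924 = 374301421/530924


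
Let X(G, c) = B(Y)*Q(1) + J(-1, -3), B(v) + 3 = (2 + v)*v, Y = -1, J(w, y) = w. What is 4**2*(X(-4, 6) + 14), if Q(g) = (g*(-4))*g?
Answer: 464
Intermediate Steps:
Q(g) = -4*g**2 (Q(g) = (-4*g)*g = -4*g**2)
B(v) = -3 + v*(2 + v) (B(v) = -3 + (2 + v)*v = -3 + v*(2 + v))
X(G, c) = 15 (X(G, c) = (-3 + (-1)**2 + 2*(-1))*(-4*1**2) - 1 = (-3 + 1 - 2)*(-4*1) - 1 = -4*(-4) - 1 = 16 - 1 = 15)
4**2*(X(-4, 6) + 14) = 4**2*(15 + 14) = 16*29 = 464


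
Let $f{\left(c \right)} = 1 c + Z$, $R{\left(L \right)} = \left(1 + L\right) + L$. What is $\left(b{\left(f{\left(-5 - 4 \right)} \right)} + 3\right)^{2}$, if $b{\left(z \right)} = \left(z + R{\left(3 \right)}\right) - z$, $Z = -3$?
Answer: $100$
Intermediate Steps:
$R{\left(L \right)} = 1 + 2 L$
$f{\left(c \right)} = -3 + c$ ($f{\left(c \right)} = 1 c - 3 = c - 3 = -3 + c$)
$b{\left(z \right)} = 7$ ($b{\left(z \right)} = \left(z + \left(1 + 2 \cdot 3\right)\right) - z = \left(z + \left(1 + 6\right)\right) - z = \left(z + 7\right) - z = \left(7 + z\right) - z = 7$)
$\left(b{\left(f{\left(-5 - 4 \right)} \right)} + 3\right)^{2} = \left(7 + 3\right)^{2} = 10^{2} = 100$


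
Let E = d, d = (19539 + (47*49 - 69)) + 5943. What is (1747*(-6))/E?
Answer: -5241/13858 ≈ -0.37819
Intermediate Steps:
d = 27716 (d = (19539 + (2303 - 69)) + 5943 = (19539 + 2234) + 5943 = 21773 + 5943 = 27716)
E = 27716
(1747*(-6))/E = (1747*(-6))/27716 = -10482*1/27716 = -5241/13858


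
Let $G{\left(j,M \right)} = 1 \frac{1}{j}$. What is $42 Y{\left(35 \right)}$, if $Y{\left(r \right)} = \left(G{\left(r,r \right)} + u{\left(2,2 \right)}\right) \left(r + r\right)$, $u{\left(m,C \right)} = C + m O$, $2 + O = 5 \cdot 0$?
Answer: $-5796$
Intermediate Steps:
$O = -2$ ($O = -2 + 5 \cdot 0 = -2 + 0 = -2$)
$G{\left(j,M \right)} = \frac{1}{j}$
$u{\left(m,C \right)} = C - 2 m$ ($u{\left(m,C \right)} = C + m \left(-2\right) = C - 2 m$)
$Y{\left(r \right)} = 2 r \left(-2 + \frac{1}{r}\right)$ ($Y{\left(r \right)} = \left(\frac{1}{r} + \left(2 - 4\right)\right) \left(r + r\right) = \left(\frac{1}{r} + \left(2 - 4\right)\right) 2 r = \left(\frac{1}{r} - 2\right) 2 r = \left(-2 + \frac{1}{r}\right) 2 r = 2 r \left(-2 + \frac{1}{r}\right)$)
$42 Y{\left(35 \right)} = 42 \left(2 - 140\right) = 42 \left(-138\right) = -5796$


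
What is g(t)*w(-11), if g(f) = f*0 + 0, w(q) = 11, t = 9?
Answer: 0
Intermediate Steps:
g(f) = 0 (g(f) = 0 + 0 = 0)
g(t)*w(-11) = 0*11 = 0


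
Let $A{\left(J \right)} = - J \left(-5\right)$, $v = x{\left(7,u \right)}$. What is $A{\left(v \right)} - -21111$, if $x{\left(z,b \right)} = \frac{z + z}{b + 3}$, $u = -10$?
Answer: $21101$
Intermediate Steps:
$x{\left(z,b \right)} = \frac{2 z}{3 + b}$
$v = -2$ ($v = 2 \cdot 7 \frac{1}{3 - 10} = 2 \cdot 7 \frac{1}{-7} = 2 \cdot 7 \left(- \frac{1}{7}\right) = -2$)
$A{\left(J \right)} = 5 J$
$A{\left(v \right)} - -21111 = 5 \left(-2\right) - -21111 = -10 + 21111 = 21101$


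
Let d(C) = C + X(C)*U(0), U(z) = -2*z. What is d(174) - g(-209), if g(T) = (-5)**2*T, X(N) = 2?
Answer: 5399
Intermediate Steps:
g(T) = 25*T
d(C) = C (d(C) = C + 2*(-2*0) = C + 2*0 = C + 0 = C)
d(174) - g(-209) = 174 - 25*(-209) = 174 - 1*(-5225) = 174 + 5225 = 5399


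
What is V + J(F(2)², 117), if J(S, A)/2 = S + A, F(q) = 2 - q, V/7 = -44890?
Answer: -313996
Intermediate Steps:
V = -314230 (V = 7*(-44890) = -314230)
J(S, A) = 2*A + 2*S (J(S, A) = 2*(S + A) = 2*(A + S) = 2*A + 2*S)
V + J(F(2)², 117) = -314230 + (2*117 + 2*(2 - 1*2)²) = -314230 + (234 + 2*(2 - 2)²) = -314230 + (234 + 2*0²) = -314230 + (234 + 2*0) = -314230 + (234 + 0) = -314230 + 234 = -313996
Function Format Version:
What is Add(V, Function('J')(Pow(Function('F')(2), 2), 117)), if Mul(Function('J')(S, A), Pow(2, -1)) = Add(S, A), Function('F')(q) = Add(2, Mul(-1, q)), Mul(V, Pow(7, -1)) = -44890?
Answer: -313996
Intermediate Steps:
V = -314230 (V = Mul(7, -44890) = -314230)
Function('J')(S, A) = Add(Mul(2, A), Mul(2, S)) (Function('J')(S, A) = Mul(2, Add(S, A)) = Mul(2, Add(A, S)) = Add(Mul(2, A), Mul(2, S)))
Add(V, Function('J')(Pow(Function('F')(2), 2), 117)) = Add(-314230, Add(Mul(2, 117), Mul(2, Pow(Add(2, Mul(-1, 2)), 2)))) = Add(-314230, Add(234, Mul(2, Pow(Add(2, -2), 2)))) = Add(-314230, Add(234, Mul(2, Pow(0, 2)))) = Add(-314230, Add(234, Mul(2, 0))) = Add(-314230, Add(234, 0)) = Add(-314230, 234) = -313996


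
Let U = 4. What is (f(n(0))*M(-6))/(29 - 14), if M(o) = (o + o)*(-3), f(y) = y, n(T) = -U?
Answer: -48/5 ≈ -9.6000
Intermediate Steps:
n(T) = -4 (n(T) = -1*4 = -4)
M(o) = -6*o (M(o) = (2*o)*(-3) = -6*o)
(f(n(0))*M(-6))/(29 - 14) = (-(-24)*(-6))/(29 - 14) = -4*36/15 = -144*1/15 = -48/5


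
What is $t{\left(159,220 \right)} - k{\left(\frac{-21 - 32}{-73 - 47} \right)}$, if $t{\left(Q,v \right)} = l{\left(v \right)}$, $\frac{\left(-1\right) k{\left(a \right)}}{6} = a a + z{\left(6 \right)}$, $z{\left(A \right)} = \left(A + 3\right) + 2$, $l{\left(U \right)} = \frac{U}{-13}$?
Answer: $\frac{1567717}{31200} \approx 50.247$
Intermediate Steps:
$l{\left(U \right)} = - \frac{U}{13}$ ($l{\left(U \right)} = U \left(- \frac{1}{13}\right) = - \frac{U}{13}$)
$z{\left(A \right)} = 5 + A$ ($z{\left(A \right)} = \left(3 + A\right) + 2 = 5 + A$)
$k{\left(a \right)} = -66 - 6 a^{2}$ ($k{\left(a \right)} = - 6 \left(a a + \left(5 + 6\right)\right) = - 6 \left(a^{2} + 11\right) = - 6 \left(11 + a^{2}\right) = -66 - 6 a^{2}$)
$t{\left(Q,v \right)} = - \frac{v}{13}$
$t{\left(159,220 \right)} - k{\left(\frac{-21 - 32}{-73 - 47} \right)} = \left(- \frac{1}{13}\right) 220 - \left(-66 - 6 \left(\frac{-21 - 32}{-73 - 47}\right)^{2}\right) = - \frac{220}{13} - \left(-66 - 6 \left(- \frac{53}{-120}\right)^{2}\right) = - \frac{220}{13} - \left(-66 - 6 \left(\left(-53\right) \left(- \frac{1}{120}\right)\right)^{2}\right) = - \frac{220}{13} - \left(-66 - 6 \left(\frac{53}{120}\right)^{2}\right) = - \frac{220}{13} - \left(-66 - \frac{2809}{2400}\right) = - \frac{220}{13} - - \frac{161209}{2400} = - \frac{220}{13} + \frac{161209}{2400} = \frac{1567717}{31200}$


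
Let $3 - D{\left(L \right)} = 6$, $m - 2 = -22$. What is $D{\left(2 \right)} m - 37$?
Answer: $23$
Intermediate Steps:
$m = -20$ ($m = 2 - 22 = -20$)
$D{\left(L \right)} = -3$ ($D{\left(L \right)} = 3 - 6 = -3$)
$D{\left(2 \right)} m - 37 = \left(-3\right) \left(-20\right) - 37 = 60 - 37 = 23$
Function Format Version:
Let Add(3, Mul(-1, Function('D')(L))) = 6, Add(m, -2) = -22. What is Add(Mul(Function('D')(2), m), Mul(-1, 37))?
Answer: 23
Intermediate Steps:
m = -20 (m = Add(2, -22) = -20)
Function('D')(L) = -3 (Function('D')(L) = Add(3, Mul(-1, 6)) = Add(3, -6) = -3)
Add(Mul(Function('D')(2), m), Mul(-1, 37)) = Add(Mul(-3, -20), Mul(-1, 37)) = Add(60, -37) = 23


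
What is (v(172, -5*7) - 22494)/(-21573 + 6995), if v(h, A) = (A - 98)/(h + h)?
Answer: 209137/135536 ≈ 1.5430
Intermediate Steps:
v(h, A) = (-98 + A)/(2*h) (v(h, A) = (-98 + A)/((2*h)) = (-98 + A)*(1/(2*h)) = (-98 + A)/(2*h))
(v(172, -5*7) - 22494)/(-21573 + 6995) = ((1/2)*(-98 - 5*7)/172 - 22494)/(-21573 + 6995) = ((1/2)*(1/172)*(-98 - 35) - 22494)/(-14578) = ((1/2)*(1/172)*(-133) - 22494)*(-1/14578) = (-133/344 - 22494)*(-1/14578) = -7738069/344*(-1/14578) = 209137/135536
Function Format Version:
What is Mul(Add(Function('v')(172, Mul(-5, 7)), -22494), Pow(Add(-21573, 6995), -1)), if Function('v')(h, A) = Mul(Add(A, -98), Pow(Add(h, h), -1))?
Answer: Rational(209137, 135536) ≈ 1.5430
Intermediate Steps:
Function('v')(h, A) = Mul(Rational(1, 2), Pow(h, -1), Add(-98, A)) (Function('v')(h, A) = Mul(Add(-98, A), Pow(Mul(2, h), -1)) = Mul(Add(-98, A), Mul(Rational(1, 2), Pow(h, -1))) = Mul(Rational(1, 2), Pow(h, -1), Add(-98, A)))
Mul(Add(Function('v')(172, Mul(-5, 7)), -22494), Pow(Add(-21573, 6995), -1)) = Mul(Add(Mul(Rational(1, 2), Pow(172, -1), Add(-98, Mul(-5, 7))), -22494), Pow(Add(-21573, 6995), -1)) = Mul(Add(Mul(Rational(1, 2), Rational(1, 172), Add(-98, -35)), -22494), Pow(-14578, -1)) = Mul(Add(Mul(Rational(1, 2), Rational(1, 172), -133), -22494), Rational(-1, 14578)) = Mul(Add(Rational(-133, 344), -22494), Rational(-1, 14578)) = Mul(Rational(-7738069, 344), Rational(-1, 14578)) = Rational(209137, 135536)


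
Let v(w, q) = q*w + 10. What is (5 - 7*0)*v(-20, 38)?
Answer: -3750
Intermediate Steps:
v(w, q) = 10 + q*w
(5 - 7*0)*v(-20, 38) = (5 - 7*0)*(10 + 38*(-20)) = (5 + 0)*(10 - 760) = 5*(-750) = -3750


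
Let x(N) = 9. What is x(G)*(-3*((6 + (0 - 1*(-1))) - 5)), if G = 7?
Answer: -54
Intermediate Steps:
x(G)*(-3*((6 + (0 - 1*(-1))) - 5)) = 9*(-3*((6 + (0 - 1*(-1))) - 5)) = 9*(-3*((6 + (0 + 1)) - 5)) = 9*(-3*((6 + 1) - 5)) = 9*(-3*(7 - 5)) = 9*(-3*2) = 9*(-6) = -54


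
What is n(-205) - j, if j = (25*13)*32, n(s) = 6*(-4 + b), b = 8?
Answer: -10376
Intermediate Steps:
n(s) = 24 (n(s) = 6*(-4 + 8) = 6*4 = 24)
j = 10400 (j = 325*32 = 10400)
n(-205) - j = 24 - 1*10400 = 24 - 10400 = -10376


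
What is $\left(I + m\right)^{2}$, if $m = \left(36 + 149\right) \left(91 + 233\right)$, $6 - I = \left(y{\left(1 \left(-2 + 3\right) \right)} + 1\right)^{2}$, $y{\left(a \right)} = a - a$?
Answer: $3593403025$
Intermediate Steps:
$y{\left(a \right)} = 0$
$I = 5$ ($I = 6 - \left(0 + 1\right)^{2} = 6 - 1^{2} = 6 - 1 = 5$)
$m = 59940$ ($m = 185 \cdot 324 = 59940$)
$\left(I + m\right)^{2} = \left(5 + 59940\right)^{2} = 59945^{2} = 3593403025$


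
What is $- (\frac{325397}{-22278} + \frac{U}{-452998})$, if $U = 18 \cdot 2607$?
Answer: $\frac{74224803817}{5045944722} \approx 14.71$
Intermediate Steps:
$U = 46926$
$- (\frac{325397}{-22278} + \frac{U}{-452998}) = - (\frac{325397}{-22278} + \frac{46926}{-452998}) = - (325397 \left(- \frac{1}{22278}\right) + 46926 \left(- \frac{1}{452998}\right)) = - (- \frac{325397}{22278} - \frac{23463}{226499}) = \left(-1\right) \left(- \frac{74224803817}{5045944722}\right) = \frac{74224803817}{5045944722}$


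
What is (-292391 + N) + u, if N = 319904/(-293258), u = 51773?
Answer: -35281736674/146629 ≈ -2.4062e+5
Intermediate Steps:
N = -159952/146629 (N = 319904*(-1/293258) = -159952/146629 ≈ -1.0909)
(-292391 + N) + u = (-292391 - 159952/146629) + 51773 = -42873159891/146629 + 51773 = -35281736674/146629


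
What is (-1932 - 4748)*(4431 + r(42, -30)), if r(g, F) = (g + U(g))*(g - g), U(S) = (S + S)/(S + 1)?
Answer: -29599080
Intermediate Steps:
U(S) = 2*S/(1 + S) (U(S) = (2*S)/(1 + S) = 2*S/(1 + S))
r(g, F) = 0 (r(g, F) = (g + 2*g/(1 + g))*(g - g) = (g + 2*g/(1 + g))*0 = 0)
(-1932 - 4748)*(4431 + r(42, -30)) = (-1932 - 4748)*(4431 + 0) = -6680*4431 = -29599080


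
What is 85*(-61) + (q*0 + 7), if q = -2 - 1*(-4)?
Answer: -5178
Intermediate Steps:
q = 2 (q = -2 + 4 = 2)
85*(-61) + (q*0 + 7) = 85*(-61) + (2*0 + 7) = -5185 + (0 + 7) = -5185 + 7 = -5178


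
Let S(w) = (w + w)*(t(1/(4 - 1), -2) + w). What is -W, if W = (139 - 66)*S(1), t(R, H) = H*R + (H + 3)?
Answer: -584/3 ≈ -194.67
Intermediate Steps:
t(R, H) = 3 + H + H*R (t(R, H) = H*R + (3 + H) = 3 + H + H*R)
S(w) = 2*w*(⅓ + w) (S(w) = (w + w)*((3 - 2 - 2/(4 - 1)) + w) = (2*w)*((3 - 2 - 2/3) + w) = (2*w)*((3 - 2 - 2*⅓) + w) = (2*w)*((3 - 2 - ⅔) + w) = (2*w)*(⅓ + w) = 2*w*(⅓ + w))
W = 584/3 (W = (139 - 66)*((⅔)*1*(1 + 3*1)) = 73*((⅔)*1*(1 + 3)) = 73*((⅔)*1*4) = 73*(8/3) = 584/3 ≈ 194.67)
-W = -1*584/3 = -584/3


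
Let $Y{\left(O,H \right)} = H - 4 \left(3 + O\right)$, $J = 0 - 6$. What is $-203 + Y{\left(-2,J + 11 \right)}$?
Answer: $-202$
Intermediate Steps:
$J = -6$ ($J = 0 - 6 = -6$)
$Y{\left(O,H \right)} = -12 + H - 4 O$ ($Y{\left(O,H \right)} = H - \left(12 + 4 O\right) = -12 + H - 4 O$)
$-203 + Y{\left(-2,J + 11 \right)} = -203 - -1 = -203 + \left(-12 + 5 + 8\right) = -203 + 1 = -202$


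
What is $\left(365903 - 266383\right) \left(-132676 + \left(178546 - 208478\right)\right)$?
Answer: $-16182748160$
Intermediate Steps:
$\left(365903 - 266383\right) \left(-132676 + \left(178546 - 208478\right)\right) = 99520 \left(-132676 + \left(178546 - 208478\right)\right) = 99520 \left(-132676 - 29932\right) = 99520 \left(-162608\right) = -16182748160$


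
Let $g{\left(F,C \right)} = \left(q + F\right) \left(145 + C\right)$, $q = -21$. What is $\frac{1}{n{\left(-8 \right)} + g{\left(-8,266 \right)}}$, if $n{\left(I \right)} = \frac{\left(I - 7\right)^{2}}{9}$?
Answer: $- \frac{1}{11894} \approx -8.4076 \cdot 10^{-5}$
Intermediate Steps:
$g{\left(F,C \right)} = \left(-21 + F\right) \left(145 + C\right)$
$n{\left(I \right)} = \frac{\left(-7 + I\right)^{2}}{9}$ ($n{\left(I \right)} = \left(-7 + I\right)^{2} \cdot \frac{1}{9} = \frac{\left(-7 + I\right)^{2}}{9}$)
$\frac{1}{n{\left(-8 \right)} + g{\left(-8,266 \right)}} = \frac{1}{\frac{\left(-7 - 8\right)^{2}}{9} + \left(-3045 - 5586 + 145 \left(-8\right) + 266 \left(-8\right)\right)} = \frac{1}{\frac{\left(-15\right)^{2}}{9} - 11919} = \frac{1}{\frac{1}{9} \cdot 225 - 11919} = \frac{1}{25 - 11919} = \frac{1}{-11894} = - \frac{1}{11894}$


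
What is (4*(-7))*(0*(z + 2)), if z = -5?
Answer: 0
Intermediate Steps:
(4*(-7))*(0*(z + 2)) = (4*(-7))*(0*(-5 + 2)) = -0*(-3) = -28*0 = 0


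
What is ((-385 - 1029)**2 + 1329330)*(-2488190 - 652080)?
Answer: -10453098396020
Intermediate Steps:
((-385 - 1029)**2 + 1329330)*(-2488190 - 652080) = ((-1414)**2 + 1329330)*(-3140270) = (1999396 + 1329330)*(-3140270) = 3328726*(-3140270) = -10453098396020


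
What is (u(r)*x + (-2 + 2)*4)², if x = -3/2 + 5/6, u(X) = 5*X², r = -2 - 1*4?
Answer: 14400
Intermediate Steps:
r = -6 (r = -2 - 4 = -6)
x = -⅔ (x = -3*½ + 5*(⅙) = -3/2 + ⅚ = -⅔ ≈ -0.66667)
(u(r)*x + (-2 + 2)*4)² = ((5*(-6)²)*(-⅔) + (-2 + 2)*4)² = ((5*36)*(-⅔) + 0*4)² = (180*(-⅔) + 0)² = (-120 + 0)² = (-120)² = 14400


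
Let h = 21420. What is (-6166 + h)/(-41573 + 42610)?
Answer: 15254/1037 ≈ 14.710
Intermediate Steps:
(-6166 + h)/(-41573 + 42610) = (-6166 + 21420)/(-41573 + 42610) = 15254/1037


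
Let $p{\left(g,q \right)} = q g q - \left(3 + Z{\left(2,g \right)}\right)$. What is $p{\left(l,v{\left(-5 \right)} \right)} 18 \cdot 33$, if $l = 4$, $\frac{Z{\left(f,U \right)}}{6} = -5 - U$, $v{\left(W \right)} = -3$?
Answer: $51678$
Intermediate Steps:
$Z{\left(f,U \right)} = -30 - 6 U$ ($Z{\left(f,U \right)} = 6 \left(-5 - U\right) = -30 - 6 U$)
$p{\left(g,q \right)} = 27 + 6 g + g q^{2}$ ($p{\left(g,q \right)} = q g q - \left(-27 - 6 g\right) = g q q + \left(-3 + \left(30 + 6 g\right)\right) = g q^{2} + \left(27 + 6 g\right) = 27 + 6 g + g q^{2}$)
$p{\left(l,v{\left(-5 \right)} \right)} 18 \cdot 33 = \left(27 + 6 \cdot 4 + 4 \left(-3\right)^{2}\right) 18 \cdot 33 = \left(27 + 24 + 4 \cdot 9\right) 18 \cdot 33 = \left(27 + 24 + 36\right) 18 \cdot 33 = 87 \cdot 18 \cdot 33 = 1566 \cdot 33 = 51678$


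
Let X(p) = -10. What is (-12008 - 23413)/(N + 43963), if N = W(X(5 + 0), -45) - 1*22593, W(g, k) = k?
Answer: -35421/21325 ≈ -1.6610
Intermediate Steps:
N = -22638 (N = -45 - 1*22593 = -45 - 22593 = -22638)
(-12008 - 23413)/(N + 43963) = (-12008 - 23413)/(-22638 + 43963) = -35421/21325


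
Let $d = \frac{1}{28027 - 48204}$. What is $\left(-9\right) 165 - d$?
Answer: $- \frac{29962844}{20177} \approx -1485.0$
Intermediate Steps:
$d = - \frac{1}{20177}$ ($d = \frac{1}{-20177} = - \frac{1}{20177} \approx -4.9561 \cdot 10^{-5}$)
$\left(-9\right) 165 - d = \left(-9\right) 165 - - \frac{1}{20177} = -1485 + \frac{1}{20177} = - \frac{29962844}{20177}$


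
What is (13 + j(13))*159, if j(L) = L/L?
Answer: 2226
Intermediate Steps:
j(L) = 1
(13 + j(13))*159 = (13 + 1)*159 = 14*159 = 2226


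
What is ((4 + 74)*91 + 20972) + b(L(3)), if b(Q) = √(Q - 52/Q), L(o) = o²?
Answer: 28070 + √29/3 ≈ 28072.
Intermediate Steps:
((4 + 74)*91 + 20972) + b(L(3)) = ((4 + 74)*91 + 20972) + √(3² - 52/(3²)) = (78*91 + 20972) + √(9 - 52/9) = (7098 + 20972) + √(9 - 52*⅑) = 28070 + √(9 - 52/9) = 28070 + √(29/9) = 28070 + √29/3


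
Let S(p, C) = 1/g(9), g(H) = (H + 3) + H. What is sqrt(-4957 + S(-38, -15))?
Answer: 4*I*sqrt(136626)/21 ≈ 70.406*I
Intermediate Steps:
g(H) = 3 + 2*H (g(H) = (3 + H) + H = 3 + 2*H)
S(p, C) = 1/21 (S(p, C) = 1/(3 + 2*9) = 1/(3 + 18) = 1/21)
sqrt(-4957 + S(-38, -15)) = sqrt(-4957 + 1/21) = sqrt(-104096/21) = 4*I*sqrt(136626)/21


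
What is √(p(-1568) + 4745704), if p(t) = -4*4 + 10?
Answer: √4745698 ≈ 2178.5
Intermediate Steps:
p(t) = -6 (p(t) = -16 + 10 = -6)
√(p(-1568) + 4745704) = √(-6 + 4745704) = √4745698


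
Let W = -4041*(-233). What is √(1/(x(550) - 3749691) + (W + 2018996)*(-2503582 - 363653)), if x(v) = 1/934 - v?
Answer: I*√11571912487155426004974238022733/1167575031 ≈ 2.9135e+6*I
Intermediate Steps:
x(v) = 1/934 - v
W = 941553
√(1/(x(550) - 3749691) + (W + 2018996)*(-2503582 - 363653)) = √(1/((1/934 - 1*550) - 3749691) + (941553 + 2018996)*(-2503582 - 363653)) = √(1/((1/934 - 550) - 3749691) + 2960549*(-2867235)) = √(1/(-513699/934 - 3749691) - 8488589712015) = √(1/(-3502725093/934) - 8488589712015) = √(-934/3502725093 - 8488589712015) = √(-29733196188456584093329/3502725093) = I*√11571912487155426004974238022733/1167575031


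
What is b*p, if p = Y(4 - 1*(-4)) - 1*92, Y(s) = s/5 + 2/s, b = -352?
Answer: 158664/5 ≈ 31733.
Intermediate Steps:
Y(s) = 2/s + s/5 (Y(s) = s*(⅕) + 2/s = s/5 + 2/s = 2/s + s/5)
p = -1803/20 (p = (2/(4 - 1*(-4)) + (4 - 1*(-4))/5) - 1*92 = (2/(4 + 4) + (4 + 4)/5) - 92 = (2/8 + (⅕)*8) - 92 = (2*(⅛) + 8/5) - 92 = (¼ + 8/5) - 92 = 37/20 - 92 = -1803/20 ≈ -90.150)
b*p = -352*(-1803/20) = 158664/5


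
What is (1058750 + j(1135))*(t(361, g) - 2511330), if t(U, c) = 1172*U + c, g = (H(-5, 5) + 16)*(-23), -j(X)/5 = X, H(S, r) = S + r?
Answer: -2199458763450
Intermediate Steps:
j(X) = -5*X
g = -368 (g = ((-5 + 5) + 16)*(-23) = (0 + 16)*(-23) = 16*(-23) = -368)
t(U, c) = c + 1172*U
(1058750 + j(1135))*(t(361, g) - 2511330) = (1058750 - 5*1135)*((-368 + 1172*361) - 2511330) = (1058750 - 5675)*((-368 + 423092) - 2511330) = 1053075*(422724 - 2511330) = 1053075*(-2088606) = -2199458763450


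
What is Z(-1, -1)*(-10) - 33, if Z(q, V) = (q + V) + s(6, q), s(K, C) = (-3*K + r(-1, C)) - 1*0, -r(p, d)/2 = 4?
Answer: 247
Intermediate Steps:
r(p, d) = -8 (r(p, d) = -2*4 = -8)
s(K, C) = -8 - 3*K (s(K, C) = (-3*K - 8) - 1*0 = (-8 - 3*K) + 0 = -8 - 3*K)
Z(q, V) = -26 + V + q (Z(q, V) = (q + V) + (-8 - 3*6) = (V + q) + (-8 - 18) = (V + q) - 26 = -26 + V + q)
Z(-1, -1)*(-10) - 33 = (-26 - 1 - 1)*(-10) - 33 = -28*(-10) - 33 = 280 - 33 = 247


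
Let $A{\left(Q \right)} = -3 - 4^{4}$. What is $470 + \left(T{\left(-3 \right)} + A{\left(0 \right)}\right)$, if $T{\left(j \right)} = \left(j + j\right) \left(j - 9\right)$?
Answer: $283$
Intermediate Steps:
$A{\left(Q \right)} = -259$ ($A{\left(Q \right)} = -3 - 256 = -259$)
$T{\left(j \right)} = 2 j \left(-9 + j\right)$
$470 + \left(T{\left(-3 \right)} + A{\left(0 \right)}\right) = 470 - \left(259 + 6 \left(-9 - 3\right)\right) = 470 - \left(259 + 6 \left(-12\right)\right) = 470 + \left(72 - 259\right) = 470 - 187 = 283$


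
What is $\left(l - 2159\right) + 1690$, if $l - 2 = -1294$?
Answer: $-1761$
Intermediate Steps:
$l = -1292$ ($l = 2 - 1294 = -1292$)
$\left(l - 2159\right) + 1690 = \left(-1292 - 2159\right) + 1690 = -3451 + 1690 = -1761$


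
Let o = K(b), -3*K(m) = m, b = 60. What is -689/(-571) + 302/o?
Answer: -79331/5710 ≈ -13.893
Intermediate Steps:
K(m) = -m/3
o = -20 (o = -⅓*60 = -20)
-689/(-571) + 302/o = -689/(-571) + 302/(-20) = -689*(-1/571) + 302*(-1/20) = 689/571 - 151/10 = -79331/5710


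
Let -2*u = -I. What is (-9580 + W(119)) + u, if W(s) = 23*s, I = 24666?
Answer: 5490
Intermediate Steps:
u = 12333 (u = -(-1)*24666/2 = -½*(-24666) = 12333)
(-9580 + W(119)) + u = (-9580 + 23*119) + 12333 = (-9580 + 2737) + 12333 = -6843 + 12333 = 5490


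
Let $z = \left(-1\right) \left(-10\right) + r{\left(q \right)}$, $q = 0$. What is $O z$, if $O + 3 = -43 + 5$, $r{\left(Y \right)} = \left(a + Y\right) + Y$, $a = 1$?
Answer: $-451$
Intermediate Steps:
$r{\left(Y \right)} = 1 + 2 Y$ ($r{\left(Y \right)} = \left(1 + Y\right) + Y = 1 + 2 Y$)
$O = -41$ ($O = -3 + \left(-43 + 5\right) = -3 - 38 = -41$)
$z = 11$ ($z = \left(-1\right) \left(-10\right) + \left(1 + 2 \cdot 0\right) = 10 + \left(1 + 0\right) = 10 + 1 = 11$)
$O z = \left(-41\right) 11 = -451$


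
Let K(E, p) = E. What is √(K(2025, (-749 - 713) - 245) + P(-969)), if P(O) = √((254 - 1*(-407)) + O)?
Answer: √(2025 + 2*I*√77) ≈ 45.0 + 0.195*I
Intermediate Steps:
P(O) = √(661 + O) (P(O) = √((254 + 407) + O) = √(661 + O))
√(K(2025, (-749 - 713) - 245) + P(-969)) = √(2025 + √(661 - 969)) = √(2025 + √(-308)) = √(2025 + 2*I*√77)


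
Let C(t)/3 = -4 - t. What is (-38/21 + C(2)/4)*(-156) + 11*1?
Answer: 6967/7 ≈ 995.29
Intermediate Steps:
C(t) = -12 - 3*t (C(t) = 3*(-4 - t) = -12 - 3*t)
(-38/21 + C(2)/4)*(-156) + 11*1 = (-38/21 + (-12 - 3*2)/4)*(-156) + 11*1 = (-38*1/21 + (-12 - 6)*(¼))*(-156) + 11 = (-38/21 - 18*¼)*(-156) + 11 = (-38/21 - 9/2)*(-156) + 11 = -265/42*(-156) + 11 = 6890/7 + 11 = 6967/7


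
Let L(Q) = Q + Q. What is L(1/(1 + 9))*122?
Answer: 122/5 ≈ 24.400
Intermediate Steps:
L(Q) = 2*Q
L(1/(1 + 9))*122 = (2/(1 + 9))*122 = (2/10)*122 = (2*(⅒))*122 = (⅕)*122 = 122/5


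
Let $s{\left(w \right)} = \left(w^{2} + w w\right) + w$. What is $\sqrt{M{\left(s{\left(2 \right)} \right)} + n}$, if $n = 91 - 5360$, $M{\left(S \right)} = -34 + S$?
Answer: $i \sqrt{5293} \approx 72.753 i$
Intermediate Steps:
$s{\left(w \right)} = w + 2 w^{2}$ ($s{\left(w \right)} = \left(w^{2} + w^{2}\right) + w = 2 w^{2} + w = w + 2 w^{2}$)
$n = -5269$ ($n = 91 - 5360 = -5269$)
$\sqrt{M{\left(s{\left(2 \right)} \right)} + n} = \sqrt{\left(-34 + 2 \left(1 + 2 \cdot 2\right)\right) - 5269} = \sqrt{\left(-34 + 2 \left(1 + 4\right)\right) - 5269} = \sqrt{\left(-34 + 2 \cdot 5\right) - 5269} = \sqrt{\left(-34 + 10\right) - 5269} = \sqrt{-24 - 5269} = \sqrt{-5293} = i \sqrt{5293}$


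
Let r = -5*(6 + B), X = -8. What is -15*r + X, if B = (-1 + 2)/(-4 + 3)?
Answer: 367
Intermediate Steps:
B = -1 (B = 1/(-1) = 1*(-1) = -1)
r = -25 (r = -5*(6 - 1) = -5*5 = -25)
-15*r + X = -15*(-25) - 8 = 375 - 8 = 367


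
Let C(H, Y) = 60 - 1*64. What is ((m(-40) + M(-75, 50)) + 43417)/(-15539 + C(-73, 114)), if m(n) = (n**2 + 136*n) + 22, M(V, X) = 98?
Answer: -39697/15543 ≈ -2.5540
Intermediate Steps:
C(H, Y) = -4 (C(H, Y) = 60 - 64 = -4)
m(n) = 22 + n**2 + 136*n
((m(-40) + M(-75, 50)) + 43417)/(-15539 + C(-73, 114)) = (((22 + (-40)**2 + 136*(-40)) + 98) + 43417)/(-15539 - 4) = (((22 + 1600 - 5440) + 98) + 43417)/(-15543) = ((-3818 + 98) + 43417)*(-1/15543) = (-3720 + 43417)*(-1/15543) = 39697*(-1/15543) = -39697/15543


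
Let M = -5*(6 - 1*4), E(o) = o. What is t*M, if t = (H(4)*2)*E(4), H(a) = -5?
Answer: 400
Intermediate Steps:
t = -40 (t = -5*2*4 = -10*4 = -40)
M = -10 (M = -5*(6 - 4) = -5*2 = -10)
t*M = -40*(-10) = 400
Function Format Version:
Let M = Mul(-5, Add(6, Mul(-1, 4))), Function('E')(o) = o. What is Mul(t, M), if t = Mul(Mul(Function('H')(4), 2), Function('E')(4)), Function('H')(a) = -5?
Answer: 400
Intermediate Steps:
t = -40 (t = Mul(Mul(-5, 2), 4) = Mul(-10, 4) = -40)
M = -10 (M = Mul(-5, Add(6, -4)) = Mul(-5, 2) = -10)
Mul(t, M) = Mul(-40, -10) = 400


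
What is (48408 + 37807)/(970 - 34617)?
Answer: -86215/33647 ≈ -2.5623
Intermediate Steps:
(48408 + 37807)/(970 - 34617) = 86215/(-33647) = 86215*(-1/33647) = -86215/33647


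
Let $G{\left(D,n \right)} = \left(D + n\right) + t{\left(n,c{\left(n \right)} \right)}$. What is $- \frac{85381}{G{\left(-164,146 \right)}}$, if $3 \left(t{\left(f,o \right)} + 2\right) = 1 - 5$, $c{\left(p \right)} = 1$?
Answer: $\frac{256143}{64} \approx 4002.2$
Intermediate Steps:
$t{\left(f,o \right)} = - \frac{10}{3}$ ($t{\left(f,o \right)} = -2 + \frac{1 - 5}{3} = -2 + \frac{1}{3} \left(-4\right) = -2 - \frac{4}{3} = - \frac{10}{3}$)
$G{\left(D,n \right)} = - \frac{10}{3} + D + n$ ($G{\left(D,n \right)} = \left(D + n\right) - \frac{10}{3} = - \frac{10}{3} + D + n$)
$- \frac{85381}{G{\left(-164,146 \right)}} = - \frac{85381}{- \frac{10}{3} - 164 + 146} = - \frac{85381}{- \frac{64}{3}} = \left(-85381\right) \left(- \frac{3}{64}\right) = \frac{256143}{64}$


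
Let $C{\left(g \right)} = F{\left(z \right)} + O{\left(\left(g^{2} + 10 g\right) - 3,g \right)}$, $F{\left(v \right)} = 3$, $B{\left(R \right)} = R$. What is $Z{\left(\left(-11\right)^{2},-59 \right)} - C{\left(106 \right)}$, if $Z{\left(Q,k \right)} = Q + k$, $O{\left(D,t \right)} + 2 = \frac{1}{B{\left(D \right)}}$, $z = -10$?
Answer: $\frac{749872}{12293} \approx 61.0$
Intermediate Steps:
$O{\left(D,t \right)} = -2 + \frac{1}{D}$
$C{\left(g \right)} = 1 + \frac{1}{-3 + g^{2} + 10 g}$ ($C{\left(g \right)} = 3 - \left(2 - \frac{1}{\left(g^{2} + 10 g\right) - 3}\right) = 3 - \left(2 - \frac{1}{-3 + g^{2} + 10 g}\right) = 1 + \frac{1}{-3 + g^{2} + 10 g}$)
$Z{\left(\left(-11\right)^{2},-59 \right)} - C{\left(106 \right)} = \left(\left(-11\right)^{2} - 59\right) - \frac{-2 + 106^{2} + 10 \cdot 106}{-3 + 106^{2} + 10 \cdot 106} = \left(121 - 59\right) - \frac{-2 + 11236 + 1060}{-3 + 11236 + 1060} = 62 - \frac{1}{12293} \cdot 12294 = 62 - \frac{12294}{12293} = \frac{749872}{12293}$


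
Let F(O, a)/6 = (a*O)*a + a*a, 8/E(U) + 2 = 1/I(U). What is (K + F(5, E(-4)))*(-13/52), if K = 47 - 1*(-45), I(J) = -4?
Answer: -1231/9 ≈ -136.78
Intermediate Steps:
E(U) = -32/9 (E(U) = 8/(-2 + 1/(-4)) = 8/(-2 - ¼) = 8/(-9/4) = 8*(-4/9) = -32/9)
F(O, a) = 6*a² + 6*O*a² (F(O, a) = 6*((a*O)*a + a*a) = 6*((O*a)*a + a²) = 6*(O*a² + a²) = 6*(a² + O*a²) = 6*a² + 6*O*a²)
K = 92 (K = 47 + 45 = 92)
(K + F(5, E(-4)))*(-13/52) = (92 + 6*(-32/9)²*(1 + 5))*(-13/52) = (92 + 6*(1024/81)*6)*(-13*1/52) = (92 + 4096/9)*(-¼) = (4924/9)*(-¼) = -1231/9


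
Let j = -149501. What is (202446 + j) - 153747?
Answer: -100802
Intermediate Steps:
(202446 + j) - 153747 = (202446 - 149501) - 153747 = 52945 - 153747 = -100802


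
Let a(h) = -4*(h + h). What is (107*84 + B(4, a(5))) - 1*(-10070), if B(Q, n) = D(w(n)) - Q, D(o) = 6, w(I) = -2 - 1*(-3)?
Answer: 19060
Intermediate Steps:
w(I) = 1 (w(I) = -2 + 3 = 1)
a(h) = -8*h
B(Q, n) = 6 - Q
(107*84 + B(4, a(5))) - 1*(-10070) = (107*84 + (6 - 1*4)) - 1*(-10070) = (8988 + (6 - 4)) + 10070 = (8988 + 2) + 10070 = 8990 + 10070 = 19060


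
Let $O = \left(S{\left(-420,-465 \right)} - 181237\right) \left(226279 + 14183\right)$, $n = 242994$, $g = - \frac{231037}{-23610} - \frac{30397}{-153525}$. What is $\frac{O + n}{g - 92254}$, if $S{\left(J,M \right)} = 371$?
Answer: $\frac{10509566352322488300}{22290614372327} \approx 4.7148 \cdot 10^{5}$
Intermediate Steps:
$g = \frac{2412508573}{241648350}$ ($g = \left(-231037\right) \left(- \frac{1}{23610}\right) - - \frac{30397}{153525} = \frac{231037}{23610} + \frac{30397}{153525} = \frac{2412508573}{241648350} \approx 9.9836$)
$O = -43491400092$ ($O = \left(371 - 181237\right) \left(226279 + 14183\right) = \left(-180866\right) 240462 = -43491400092$)
$\frac{O + n}{g - 92254} = \frac{-43491400092 + 242994}{\frac{2412508573}{241648350} - 92254} = - \frac{43491157098}{- \frac{22290614372327}{241648350}} = \left(-43491157098\right) \left(- \frac{241648350}{22290614372327}\right) = \frac{10509566352322488300}{22290614372327}$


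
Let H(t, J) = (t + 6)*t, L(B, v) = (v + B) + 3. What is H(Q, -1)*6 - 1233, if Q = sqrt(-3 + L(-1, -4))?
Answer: -1263 + 36*I*sqrt(5) ≈ -1263.0 + 80.498*I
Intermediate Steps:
L(B, v) = 3 + B + v (L(B, v) = (B + v) + 3 = 3 + B + v)
Q = I*sqrt(5) (Q = sqrt(-3 + (3 - 1 - 4)) = sqrt(-3 - 2) = sqrt(-5) = I*sqrt(5) ≈ 2.2361*I)
H(t, J) = t*(6 + t) (H(t, J) = (6 + t)*t = t*(6 + t))
H(Q, -1)*6 - 1233 = ((I*sqrt(5))*(6 + I*sqrt(5)))*6 - 1233 = (I*sqrt(5)*(6 + I*sqrt(5)))*6 - 1233 = 6*I*sqrt(5)*(6 + I*sqrt(5)) - 1233 = -1233 + 6*I*sqrt(5)*(6 + I*sqrt(5))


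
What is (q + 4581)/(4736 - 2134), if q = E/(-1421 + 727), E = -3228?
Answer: 1591221/902894 ≈ 1.7624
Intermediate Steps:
q = 1614/347 (q = -3228/(-1421 + 727) = -3228/(-694) = -3228*(-1/694) = 1614/347 ≈ 4.6513)
(q + 4581)/(4736 - 2134) = (1614/347 + 4581)/(4736 - 2134) = (1591221/347)/2602 = (1591221/347)*(1/2602) = 1591221/902894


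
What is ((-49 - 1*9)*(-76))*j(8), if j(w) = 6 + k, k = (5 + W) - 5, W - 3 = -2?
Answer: 30856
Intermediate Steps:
W = 1 (W = 3 - 2 = 1)
k = 1 (k = (5 + 1) - 5 = 6 - 5 = 1)
j(w) = 7 (j(w) = 6 + 1 = 7)
((-49 - 1*9)*(-76))*j(8) = ((-49 - 1*9)*(-76))*7 = ((-49 - 9)*(-76))*7 = -58*(-76)*7 = 4408*7 = 30856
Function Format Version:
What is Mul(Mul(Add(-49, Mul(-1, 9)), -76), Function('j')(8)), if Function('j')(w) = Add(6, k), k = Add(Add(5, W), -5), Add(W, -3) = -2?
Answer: 30856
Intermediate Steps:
W = 1 (W = Add(3, -2) = 1)
k = 1 (k = Add(Add(5, 1), -5) = Add(6, -5) = 1)
Function('j')(w) = 7 (Function('j')(w) = Add(6, 1) = 7)
Mul(Mul(Add(-49, Mul(-1, 9)), -76), Function('j')(8)) = Mul(Mul(Add(-49, Mul(-1, 9)), -76), 7) = Mul(Mul(Add(-49, -9), -76), 7) = Mul(Mul(-58, -76), 7) = Mul(4408, 7) = 30856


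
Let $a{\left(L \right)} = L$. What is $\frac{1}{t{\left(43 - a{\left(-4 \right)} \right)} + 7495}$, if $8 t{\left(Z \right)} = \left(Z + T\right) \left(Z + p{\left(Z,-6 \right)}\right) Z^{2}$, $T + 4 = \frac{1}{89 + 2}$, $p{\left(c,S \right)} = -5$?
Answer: $\frac{26}{13163909} \approx 1.9751 \cdot 10^{-6}$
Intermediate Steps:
$T = - \frac{363}{91}$ ($T = -4 + \frac{1}{89 + 2} = -4 + \frac{1}{91} = - \frac{363}{91} \approx -3.989$)
$t{\left(Z \right)} = \frac{Z^{2} \left(-5 + Z\right) \left(- \frac{363}{91} + Z\right)}{8}$ ($t{\left(Z \right)} = \frac{\left(Z - \frac{363}{91}\right) \left(Z - 5\right) Z^{2}}{8} = \frac{\left(- \frac{363}{91} + Z\right) \left(-5 + Z\right) Z^{2}}{8} = \frac{\left(-5 + Z\right) \left(- \frac{363}{91} + Z\right) Z^{2}}{8} = \frac{Z^{2} \left(-5 + Z\right) \left(- \frac{363}{91} + Z\right)}{8}$)
$\frac{1}{t{\left(43 - a{\left(-4 \right)} \right)} + 7495} = \frac{1}{\frac{\left(43 - -4\right)^{2} \left(1815 - 818 \left(43 - -4\right) + 91 \left(43 - -4\right)^{2}\right)}{728} + 7495} = \frac{1}{\frac{\left(43 + 4\right)^{2} \left(1815 - 818 \left(43 + 4\right) + 91 \left(43 + 4\right)^{2}\right)}{728} + 7495} = \frac{1}{\frac{47^{2} \left(1815 - 38446 + 91 \cdot 47^{2}\right)}{728} + 7495} = \frac{1}{\frac{1}{728} \cdot 2209 \left(1815 - 38446 + 91 \cdot 2209\right) + 7495} = \frac{1}{\frac{1}{728} \cdot 2209 \left(1815 - 38446 + 201019\right) + 7495} = \frac{1}{\frac{1}{728} \cdot 2209 \cdot 164388 + 7495} = \frac{1}{\frac{12969039}{26} + 7495} = \frac{1}{\frac{13163909}{26}} = \frac{26}{13163909}$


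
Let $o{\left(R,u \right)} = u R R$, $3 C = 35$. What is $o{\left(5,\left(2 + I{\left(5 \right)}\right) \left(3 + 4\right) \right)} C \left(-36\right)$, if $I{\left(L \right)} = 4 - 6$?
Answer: $0$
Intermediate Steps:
$C = \frac{35}{3}$ ($C = \frac{1}{3} \cdot 35 = \frac{35}{3} \approx 11.667$)
$I{\left(L \right)} = -2$ ($I{\left(L \right)} = 4 - 6 = -2$)
$o{\left(R,u \right)} = u R^{2}$ ($o{\left(R,u \right)} = R u R = u R^{2}$)
$o{\left(5,\left(2 + I{\left(5 \right)}\right) \left(3 + 4\right) \right)} C \left(-36\right) = \left(2 - 2\right) \left(3 + 4\right) 5^{2} \cdot \frac{35}{3} \left(-36\right) = 0 \cdot 7 \cdot 25 \cdot \frac{35}{3} \left(-36\right) = 0 \cdot 25 \cdot \frac{35}{3} \left(-36\right) = 0 \cdot \frac{35}{3} \left(-36\right) = 0 \left(-36\right) = 0$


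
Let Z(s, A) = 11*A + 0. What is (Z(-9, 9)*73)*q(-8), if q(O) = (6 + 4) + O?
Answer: 14454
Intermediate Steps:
Z(s, A) = 11*A
q(O) = 10 + O
(Z(-9, 9)*73)*q(-8) = ((11*9)*73)*(10 - 8) = (99*73)*2 = 7227*2 = 14454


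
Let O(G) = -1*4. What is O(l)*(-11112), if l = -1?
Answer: 44448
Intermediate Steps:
O(G) = -4
O(l)*(-11112) = -4*(-11112) = 44448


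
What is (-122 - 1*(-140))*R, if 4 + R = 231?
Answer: 4086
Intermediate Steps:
R = 227 (R = -4 + 231 = 227)
(-122 - 1*(-140))*R = (-122 - 1*(-140))*227 = (-122 + 140)*227 = 18*227 = 4086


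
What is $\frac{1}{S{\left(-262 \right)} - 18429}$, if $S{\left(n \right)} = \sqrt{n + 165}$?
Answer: $- \frac{18429}{339628138} - \frac{i \sqrt{97}}{339628138} \approx -5.4262 \cdot 10^{-5} - 2.8999 \cdot 10^{-8} i$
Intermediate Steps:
$S{\left(n \right)} = \sqrt{165 + n}$
$\frac{1}{S{\left(-262 \right)} - 18429} = \frac{1}{\sqrt{165 - 262} - 18429} = \frac{1}{\sqrt{-97} - 18429} = \frac{1}{i \sqrt{97} - 18429} = \frac{1}{-18429 + i \sqrt{97}}$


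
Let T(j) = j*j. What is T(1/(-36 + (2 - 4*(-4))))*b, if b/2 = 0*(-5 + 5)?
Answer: 0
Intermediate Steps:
T(j) = j²
b = 0 (b = 2*(0*(-5 + 5)) = 2*(0*0) = 2*0 = 0)
T(1/(-36 + (2 - 4*(-4))))*b = (1/(-36 + (2 - 4*(-4))))²*0 = (1/(-36 + (2 + 16)))²*0 = (1/(-36 + 18))²*0 = (1/(-18))²*0 = (-1/18)²*0 = (1/324)*0 = 0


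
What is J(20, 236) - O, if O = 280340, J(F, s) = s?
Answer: -280104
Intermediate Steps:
J(20, 236) - O = 236 - 1*280340 = 236 - 280340 = -280104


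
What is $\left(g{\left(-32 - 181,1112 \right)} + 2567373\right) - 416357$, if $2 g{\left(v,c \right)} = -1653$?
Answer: $\frac{4300379}{2} \approx 2.1502 \cdot 10^{6}$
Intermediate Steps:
$g{\left(v,c \right)} = - \frac{1653}{2}$ ($g{\left(v,c \right)} = \frac{1}{2} \left(-1653\right) = - \frac{1653}{2}$)
$\left(g{\left(-32 - 181,1112 \right)} + 2567373\right) - 416357 = \left(- \frac{1653}{2} + 2567373\right) - 416357 = \frac{5133093}{2} - 416357 = \frac{4300379}{2}$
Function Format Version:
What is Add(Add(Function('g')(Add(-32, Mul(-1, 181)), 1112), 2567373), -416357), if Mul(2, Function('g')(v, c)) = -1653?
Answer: Rational(4300379, 2) ≈ 2.1502e+6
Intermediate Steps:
Function('g')(v, c) = Rational(-1653, 2) (Function('g')(v, c) = Mul(Rational(1, 2), -1653) = Rational(-1653, 2))
Add(Add(Function('g')(Add(-32, Mul(-1, 181)), 1112), 2567373), -416357) = Add(Add(Rational(-1653, 2), 2567373), -416357) = Add(Rational(5133093, 2), -416357) = Rational(4300379, 2)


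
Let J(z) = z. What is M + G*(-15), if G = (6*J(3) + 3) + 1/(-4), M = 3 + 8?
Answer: -1201/4 ≈ -300.25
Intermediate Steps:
M = 11
G = 83/4 (G = (6*3 + 3) + 1/(-4) = (18 + 3) - ¼ = 21 - ¼ = 83/4 ≈ 20.750)
M + G*(-15) = 11 + (83/4)*(-15) = 11 - 1245/4 = -1201/4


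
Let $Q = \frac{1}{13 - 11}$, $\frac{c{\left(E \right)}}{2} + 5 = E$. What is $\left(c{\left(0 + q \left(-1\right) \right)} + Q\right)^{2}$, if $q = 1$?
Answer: $\frac{529}{4} \approx 132.25$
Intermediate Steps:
$c{\left(E \right)} = -10 + 2 E$
$Q = \frac{1}{2} \approx 0.5$
$\left(c{\left(0 + q \left(-1\right) \right)} + Q\right)^{2} = \left(\left(-10 + 2 \left(0 + 1 \left(-1\right)\right)\right) + \frac{1}{2}\right)^{2} = \left(\left(-10 + 2 \left(0 - 1\right)\right) + \frac{1}{2}\right)^{2} = \left(\left(-10 + 2 \left(-1\right)\right) + \frac{1}{2}\right)^{2} = \left(\left(-10 - 2\right) + \frac{1}{2}\right)^{2} = \left(-12 + \frac{1}{2}\right)^{2} = \left(- \frac{23}{2}\right)^{2} = \frac{529}{4}$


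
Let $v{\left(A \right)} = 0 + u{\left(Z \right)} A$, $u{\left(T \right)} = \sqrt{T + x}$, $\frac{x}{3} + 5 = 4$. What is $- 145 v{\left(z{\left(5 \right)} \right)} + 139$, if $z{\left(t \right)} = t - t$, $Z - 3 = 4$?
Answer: $139$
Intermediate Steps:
$x = -3$ ($x = -15 + 3 \cdot 4 = -15 + 12 = -3$)
$Z = 7$ ($Z = 3 + 4 = 7$)
$u{\left(T \right)} = \sqrt{-3 + T}$ ($u{\left(T \right)} = \sqrt{T - 3} = \sqrt{-3 + T}$)
$z{\left(t \right)} = 0$
$v{\left(A \right)} = 2 A$ ($v{\left(A \right)} = 0 + \sqrt{-3 + 7} A = 0 + \sqrt{4} A = 0 + 2 A = 2 A$)
$- 145 v{\left(z{\left(5 \right)} \right)} + 139 = - 145 \cdot 2 \cdot 0 + 139 = \left(-145\right) 0 + 139 = 0 + 139 = 139$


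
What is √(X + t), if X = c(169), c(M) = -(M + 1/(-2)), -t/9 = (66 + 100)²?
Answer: I*√992690/2 ≈ 498.17*I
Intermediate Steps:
t = -248004 (t = -9*(66 + 100)² = -9*166² = -9*27556 = -248004)
c(M) = ½ - M (c(M) = -(M - ½) = -(-½ + M) = ½ - M)
X = -337/2 (X = ½ - 1*169 = ½ - 169 = -337/2 ≈ -168.50)
√(X + t) = √(-337/2 - 248004) = √(-496345/2) = I*√992690/2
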